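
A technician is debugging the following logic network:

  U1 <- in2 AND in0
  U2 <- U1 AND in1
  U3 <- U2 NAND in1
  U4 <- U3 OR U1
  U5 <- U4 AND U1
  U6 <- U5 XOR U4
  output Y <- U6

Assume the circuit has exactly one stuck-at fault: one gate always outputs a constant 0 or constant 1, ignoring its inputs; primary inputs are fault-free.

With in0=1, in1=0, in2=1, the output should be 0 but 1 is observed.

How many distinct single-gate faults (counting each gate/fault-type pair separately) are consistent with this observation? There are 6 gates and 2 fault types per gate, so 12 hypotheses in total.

Fault-free: U1=1, U2=0, U3=1, U4=1, U5=1, U6=0 → 0. Observed 1.
  U1 stuck-at-0: output 1 ✓
  U1 stuck-at-1: output 0 ✗
  U2 stuck-at-0: output 0 ✗
  U2 stuck-at-1: output 0 ✗
  U3 stuck-at-0: output 0 ✗
  U3 stuck-at-1: output 0 ✗
  U4 stuck-at-0: output 0 ✗
  U4 stuck-at-1: output 0 ✗
  U5 stuck-at-0: output 1 ✓
  U5 stuck-at-1: output 0 ✗
  U6 stuck-at-0: output 0 ✗
  U6 stuck-at-1: output 1 ✓
Consistent faults: {U1 stuck-at-0, U5 stuck-at-0, U6 stuck-at-1} — 3 in all.

3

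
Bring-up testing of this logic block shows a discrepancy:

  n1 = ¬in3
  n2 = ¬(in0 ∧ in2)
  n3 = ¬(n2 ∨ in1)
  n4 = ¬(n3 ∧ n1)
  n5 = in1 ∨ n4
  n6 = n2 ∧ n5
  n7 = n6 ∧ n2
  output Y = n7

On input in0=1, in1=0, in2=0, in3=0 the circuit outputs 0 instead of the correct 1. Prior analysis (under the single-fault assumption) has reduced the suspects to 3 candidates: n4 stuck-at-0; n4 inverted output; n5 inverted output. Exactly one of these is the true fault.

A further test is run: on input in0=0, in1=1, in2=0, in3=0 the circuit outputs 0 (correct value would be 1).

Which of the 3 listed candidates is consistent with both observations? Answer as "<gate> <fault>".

Evaluate each candidate on input in0=0, in1=1, in2=0, in3=0:
  n4 stuck-at-0: n1=1, n2=1, n3=0, n4=0 [stuck-at-0], n5=1, n6=1, n7=1 → 1 — eliminated
  n4 inverted output: n1=1, n2=1, n3=0, n4=0 [inverted output], n5=1, n6=1, n7=1 → 1 — eliminated
  n5 inverted output: n1=1, n2=1, n3=0, n4=1, n5=0 [inverted output], n6=0, n7=0 → 0 — matches
Only n5 inverted output reproduces the observed 0.

n5 inverted output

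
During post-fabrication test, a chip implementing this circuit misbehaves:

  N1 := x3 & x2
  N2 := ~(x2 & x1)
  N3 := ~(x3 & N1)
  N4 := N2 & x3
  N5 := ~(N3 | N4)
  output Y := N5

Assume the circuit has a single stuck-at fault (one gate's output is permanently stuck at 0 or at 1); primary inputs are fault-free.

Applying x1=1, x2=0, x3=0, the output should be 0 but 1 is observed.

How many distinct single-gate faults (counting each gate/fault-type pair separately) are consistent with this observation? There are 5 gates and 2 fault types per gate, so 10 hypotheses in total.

2

Fault-free: N1=0, N2=1, N3=1, N4=0, N5=0 → 0. Observed 1.
  N1 stuck-at-0: output 0 ✗
  N1 stuck-at-1: output 0 ✗
  N2 stuck-at-0: output 0 ✗
  N2 stuck-at-1: output 0 ✗
  N3 stuck-at-0: output 1 ✓
  N3 stuck-at-1: output 0 ✗
  N4 stuck-at-0: output 0 ✗
  N4 stuck-at-1: output 0 ✗
  N5 stuck-at-0: output 0 ✗
  N5 stuck-at-1: output 1 ✓
Consistent faults: {N3 stuck-at-0, N5 stuck-at-1} — 2 in all.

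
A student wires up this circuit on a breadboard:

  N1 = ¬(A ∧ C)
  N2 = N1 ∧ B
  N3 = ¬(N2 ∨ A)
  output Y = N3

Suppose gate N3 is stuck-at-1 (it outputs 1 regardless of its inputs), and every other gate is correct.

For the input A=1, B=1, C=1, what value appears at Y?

Propagate with N3 forced: N1=0, N2=0, N3=1 [stuck-at-1].
So Y = 1. (Without the fault it would be 0.)

1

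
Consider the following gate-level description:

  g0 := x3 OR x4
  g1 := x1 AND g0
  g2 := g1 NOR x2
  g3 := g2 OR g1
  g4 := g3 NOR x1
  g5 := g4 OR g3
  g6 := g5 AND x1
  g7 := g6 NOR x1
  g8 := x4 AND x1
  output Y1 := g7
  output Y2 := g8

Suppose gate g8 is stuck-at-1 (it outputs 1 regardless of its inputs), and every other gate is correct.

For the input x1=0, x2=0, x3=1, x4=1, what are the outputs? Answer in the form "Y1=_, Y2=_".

Propagate with g8 forced: g0=1, g1=0, g2=1, g3=1, g4=0, g5=1, g6=0, g7=1, g8=1 [stuck-at-1].
So the outputs are Y1=1, Y2=1. (Without the fault they would be Y1=1, Y2=0.)

Y1=1, Y2=1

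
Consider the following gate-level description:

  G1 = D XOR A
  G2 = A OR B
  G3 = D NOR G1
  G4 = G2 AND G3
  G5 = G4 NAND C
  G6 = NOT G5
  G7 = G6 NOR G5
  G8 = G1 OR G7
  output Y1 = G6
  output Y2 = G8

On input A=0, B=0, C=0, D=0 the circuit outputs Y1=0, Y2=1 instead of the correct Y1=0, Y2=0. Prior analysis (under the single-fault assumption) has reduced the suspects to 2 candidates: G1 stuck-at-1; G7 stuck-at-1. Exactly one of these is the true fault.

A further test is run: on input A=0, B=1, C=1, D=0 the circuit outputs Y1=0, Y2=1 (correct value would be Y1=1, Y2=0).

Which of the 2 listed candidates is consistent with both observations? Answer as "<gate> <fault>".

G1 stuck-at-1

Evaluate each candidate on input A=0, B=1, C=1, D=0:
  G1 stuck-at-1: G1=1 [stuck-at-1], G2=1, G3=0, G4=0, G5=1, G6=0, G7=0, G8=1 → Y1=0, Y2=1 — matches
  G7 stuck-at-1: G1=0, G2=1, G3=1, G4=1, G5=0, G6=1, G7=1 [stuck-at-1], G8=1 → Y1=1, Y2=1 — eliminated
Only G1 stuck-at-1 reproduces the observed Y1=0, Y2=1.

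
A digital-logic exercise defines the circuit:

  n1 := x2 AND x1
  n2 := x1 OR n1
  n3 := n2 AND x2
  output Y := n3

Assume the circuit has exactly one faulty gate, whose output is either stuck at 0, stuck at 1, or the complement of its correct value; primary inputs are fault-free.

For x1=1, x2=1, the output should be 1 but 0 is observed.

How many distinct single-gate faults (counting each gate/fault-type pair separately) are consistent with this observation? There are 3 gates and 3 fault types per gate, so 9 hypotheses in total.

Fault-free: n1=1, n2=1, n3=1 → 1. Observed 0.
  n1 stuck-at-0: output 1 ✗
  n1 stuck-at-1: output 1 ✗
  n1 inverted output: output 1 ✗
  n2 stuck-at-0: output 0 ✓
  n2 stuck-at-1: output 1 ✗
  n2 inverted output: output 0 ✓
  n3 stuck-at-0: output 0 ✓
  n3 stuck-at-1: output 1 ✗
  n3 inverted output: output 0 ✓
Consistent faults: {n2 stuck-at-0, n2 inverted output, n3 stuck-at-0, n3 inverted output} — 4 in all.

4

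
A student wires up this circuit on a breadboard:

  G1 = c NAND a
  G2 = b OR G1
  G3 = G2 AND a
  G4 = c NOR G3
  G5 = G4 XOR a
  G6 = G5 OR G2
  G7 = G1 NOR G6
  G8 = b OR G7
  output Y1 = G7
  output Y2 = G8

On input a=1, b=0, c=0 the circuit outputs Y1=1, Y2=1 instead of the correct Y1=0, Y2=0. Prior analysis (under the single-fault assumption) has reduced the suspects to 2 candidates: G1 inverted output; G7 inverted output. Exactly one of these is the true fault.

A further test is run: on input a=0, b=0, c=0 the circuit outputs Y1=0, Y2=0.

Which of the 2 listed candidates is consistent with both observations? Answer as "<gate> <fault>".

Evaluate each candidate on input a=0, b=0, c=0:
  G1 inverted output: G1=0 [inverted output], G2=0, G3=0, G4=1, G5=1, G6=1, G7=0, G8=0 → Y1=0, Y2=0 — matches
  G7 inverted output: G1=1, G2=1, G3=0, G4=1, G5=1, G6=1, G7=1 [inverted output], G8=1 → Y1=1, Y2=1 — eliminated
Only G1 inverted output reproduces the observed Y1=0, Y2=0.

G1 inverted output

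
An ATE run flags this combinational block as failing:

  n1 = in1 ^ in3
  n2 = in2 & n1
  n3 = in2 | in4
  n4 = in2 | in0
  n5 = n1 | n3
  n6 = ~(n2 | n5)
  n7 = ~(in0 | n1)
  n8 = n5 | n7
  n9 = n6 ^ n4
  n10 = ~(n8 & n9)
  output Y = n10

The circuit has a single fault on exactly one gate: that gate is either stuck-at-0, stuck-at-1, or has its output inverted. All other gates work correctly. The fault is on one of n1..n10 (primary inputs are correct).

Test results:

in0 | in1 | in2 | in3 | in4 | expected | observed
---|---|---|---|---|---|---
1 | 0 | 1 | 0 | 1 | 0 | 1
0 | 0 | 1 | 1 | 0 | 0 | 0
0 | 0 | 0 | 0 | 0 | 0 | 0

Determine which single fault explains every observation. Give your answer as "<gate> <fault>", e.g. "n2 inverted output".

Fault-free values for test 1 (in0=1, in1=0, in2=1, in3=0, in4=1): n1=0, n2=0, n3=1, n4=1, n5=1, n6=0, n7=0, n8=1, n9=1, n10=0, giving Y=0. Observed 1.
Test 1: faults giving observed 1 are {n3 stuck-at-0, n3 inverted output, n4 stuck-at-0, n4 inverted output, n5 stuck-at-0, n5 inverted output, n6 stuck-at-1, n6 inverted output, n8 stuck-at-0, n8 inverted output, n9 stuck-at-0, n9 inverted output, n10 stuck-at-1, n10 inverted output}.
Test 2 (in0=0, in1=0, in2=1, in3=1, in4=0): fault-free n1=1, n2=1, n3=1, n4=1, n5=1, n6=0, n7=0, n8=1, n9=1, n10=0 → 0; observed 0. Eliminates n4 stuck-at-0, n4 inverted output, n5 stuck-at-0, n5 inverted output, n6 stuck-at-1, n6 inverted output, n8 stuck-at-0, n8 inverted output, n9 stuck-at-0, n9 inverted output, n10 stuck-at-1, n10 inverted output.
Test 3 (in0=0, in1=0, in2=0, in3=0, in4=0): fault-free n1=0, n2=0, n3=0, n4=0, n5=0, n6=1, n7=1, n8=1, n9=1, n10=0 → 0; observed 0. Eliminates n3 inverted output.
Only n3 stuck-at-0 is consistent with every test.

n3 stuck-at-0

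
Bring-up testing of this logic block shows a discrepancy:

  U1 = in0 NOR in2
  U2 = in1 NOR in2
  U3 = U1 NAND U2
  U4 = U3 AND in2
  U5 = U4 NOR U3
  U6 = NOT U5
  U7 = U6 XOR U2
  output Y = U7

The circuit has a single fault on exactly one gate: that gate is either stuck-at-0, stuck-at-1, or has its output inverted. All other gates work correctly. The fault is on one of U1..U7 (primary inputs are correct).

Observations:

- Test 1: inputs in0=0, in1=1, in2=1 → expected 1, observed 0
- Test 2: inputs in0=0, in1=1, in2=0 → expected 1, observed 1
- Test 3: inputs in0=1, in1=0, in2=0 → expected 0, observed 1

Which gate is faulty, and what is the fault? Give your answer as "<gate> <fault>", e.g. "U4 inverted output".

U2 inverted output

Fault-free values for test 1 (in0=0, in1=1, in2=1): U1=0, U2=0, U3=1, U4=1, U5=0, U6=1, U7=1, giving Y=1. Observed 0.
Test 1: faults giving observed 0 are {U2 stuck-at-1, U2 inverted output, U3 stuck-at-0, U3 inverted output, U5 stuck-at-1, U5 inverted output, U6 stuck-at-0, U6 inverted output, U7 stuck-at-0, U7 inverted output}.
Test 2 (in0=0, in1=1, in2=0): fault-free U1=1, U2=0, U3=1, U4=0, U5=0, U6=1, U7=1 → 1; observed 1. Eliminates U3 stuck-at-0, U3 inverted output, U5 stuck-at-1, U5 inverted output, U6 stuck-at-0, U6 inverted output, U7 stuck-at-0, U7 inverted output.
Test 3 (in0=1, in1=0, in2=0): fault-free U1=0, U2=1, U3=1, U4=0, U5=0, U6=1, U7=0 → 0; observed 1. Eliminates U2 stuck-at-1.
Only U2 inverted output is consistent with every test.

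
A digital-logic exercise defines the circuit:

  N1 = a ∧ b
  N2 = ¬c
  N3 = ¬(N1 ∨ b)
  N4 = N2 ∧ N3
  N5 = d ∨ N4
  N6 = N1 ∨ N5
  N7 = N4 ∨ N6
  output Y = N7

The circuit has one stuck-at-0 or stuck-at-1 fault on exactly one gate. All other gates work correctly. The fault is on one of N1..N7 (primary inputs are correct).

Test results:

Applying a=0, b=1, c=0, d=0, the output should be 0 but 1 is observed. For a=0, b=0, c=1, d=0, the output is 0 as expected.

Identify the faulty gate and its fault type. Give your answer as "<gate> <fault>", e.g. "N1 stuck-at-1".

Fault-free values for test 1 (a=0, b=1, c=0, d=0): N1=0, N2=1, N3=0, N4=0, N5=0, N6=0, N7=0, giving Y=0. Observed 1.
Test 1: faults giving observed 1 are {N1 stuck-at-1, N3 stuck-at-1, N4 stuck-at-1, N5 stuck-at-1, N6 stuck-at-1, N7 stuck-at-1}.
Test 2 (a=0, b=0, c=1, d=0): fault-free N1=0, N2=0, N3=1, N4=0, N5=0, N6=0, N7=0 → 0; observed 0. Eliminates N1 stuck-at-1, N4 stuck-at-1, N5 stuck-at-1, N6 stuck-at-1, N7 stuck-at-1.
Only N3 stuck-at-1 is consistent with every test.

N3 stuck-at-1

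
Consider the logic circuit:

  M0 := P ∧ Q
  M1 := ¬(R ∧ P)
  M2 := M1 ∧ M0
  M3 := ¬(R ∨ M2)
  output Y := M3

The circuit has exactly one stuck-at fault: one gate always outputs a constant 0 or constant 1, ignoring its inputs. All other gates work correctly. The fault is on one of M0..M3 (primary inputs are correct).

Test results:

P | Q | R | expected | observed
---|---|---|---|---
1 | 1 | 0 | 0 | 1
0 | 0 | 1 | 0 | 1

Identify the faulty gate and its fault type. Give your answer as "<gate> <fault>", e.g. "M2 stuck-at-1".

Fault-free values for test 1 (P=1, Q=1, R=0): M0=1, M1=1, M2=1, M3=0, giving Y=0. Observed 1.
Test 1: faults giving observed 1 are {M0 stuck-at-0, M1 stuck-at-0, M2 stuck-at-0, M3 stuck-at-1}.
Test 2 (P=0, Q=0, R=1): fault-free M0=0, M1=1, M2=0, M3=0 → 0; observed 1. Eliminates M0 stuck-at-0, M1 stuck-at-0, M2 stuck-at-0.
Only M3 stuck-at-1 is consistent with every test.

M3 stuck-at-1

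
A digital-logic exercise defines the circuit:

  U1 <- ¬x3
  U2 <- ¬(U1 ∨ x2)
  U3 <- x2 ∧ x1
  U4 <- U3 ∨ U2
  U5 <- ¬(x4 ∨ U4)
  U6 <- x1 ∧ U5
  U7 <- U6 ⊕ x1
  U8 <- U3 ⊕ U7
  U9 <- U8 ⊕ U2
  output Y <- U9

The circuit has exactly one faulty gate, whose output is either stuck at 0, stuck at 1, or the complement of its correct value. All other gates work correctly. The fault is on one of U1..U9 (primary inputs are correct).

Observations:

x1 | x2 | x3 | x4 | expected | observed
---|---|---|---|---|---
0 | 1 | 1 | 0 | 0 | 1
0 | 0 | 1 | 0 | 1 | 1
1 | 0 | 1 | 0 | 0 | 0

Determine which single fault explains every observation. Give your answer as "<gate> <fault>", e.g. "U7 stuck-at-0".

U2 stuck-at-1

Fault-free values for test 1 (x1=0, x2=1, x3=1, x4=0): U1=0, U2=0, U3=0, U4=0, U5=1, U6=0, U7=0, U8=0, U9=0, giving Y=0. Observed 1.
Test 1: faults giving observed 1 are {U2 stuck-at-1, U2 inverted output, U3 stuck-at-1, U3 inverted output, U6 stuck-at-1, U6 inverted output, U7 stuck-at-1, U7 inverted output, U8 stuck-at-1, U8 inverted output, U9 stuck-at-1, U9 inverted output}.
Test 2 (x1=0, x2=0, x3=1, x4=0): fault-free U1=0, U2=1, U3=0, U4=1, U5=0, U6=0, U7=0, U8=0, U9=1 → 1; observed 1. Eliminates U2 inverted output, U3 stuck-at-1, U3 inverted output, U6 stuck-at-1, U6 inverted output, U7 stuck-at-1, U7 inverted output, U8 stuck-at-1, U8 inverted output, U9 inverted output.
Test 3 (x1=1, x2=0, x3=1, x4=0): fault-free U1=0, U2=1, U3=0, U4=1, U5=0, U6=0, U7=1, U8=1, U9=0 → 0; observed 0. Eliminates U9 stuck-at-1.
Only U2 stuck-at-1 is consistent with every test.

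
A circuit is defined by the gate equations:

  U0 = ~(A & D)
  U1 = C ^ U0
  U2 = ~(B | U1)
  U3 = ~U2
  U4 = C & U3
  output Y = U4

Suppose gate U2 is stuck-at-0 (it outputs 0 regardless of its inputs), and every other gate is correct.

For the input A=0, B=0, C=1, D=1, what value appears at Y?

Propagate with U2 forced: U0=1, U1=0, U2=0 [stuck-at-0], U3=1, U4=1.
So Y = 1. (Without the fault it would be 0.)

1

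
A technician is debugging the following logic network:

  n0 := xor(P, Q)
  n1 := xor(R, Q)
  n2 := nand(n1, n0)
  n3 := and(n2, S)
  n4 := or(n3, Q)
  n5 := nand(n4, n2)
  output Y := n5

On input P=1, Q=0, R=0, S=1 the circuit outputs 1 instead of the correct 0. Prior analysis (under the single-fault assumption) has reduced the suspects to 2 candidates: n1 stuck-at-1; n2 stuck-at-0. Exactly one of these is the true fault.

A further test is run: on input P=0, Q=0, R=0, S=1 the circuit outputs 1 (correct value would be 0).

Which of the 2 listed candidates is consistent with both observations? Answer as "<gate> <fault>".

n2 stuck-at-0

Evaluate each candidate on input P=0, Q=0, R=0, S=1:
  n1 stuck-at-1: n0=0, n1=1 [stuck-at-1], n2=1, n3=1, n4=1, n5=0 → 0 — eliminated
  n2 stuck-at-0: n0=0, n1=0, n2=0 [stuck-at-0], n3=0, n4=0, n5=1 → 1 — matches
Only n2 stuck-at-0 reproduces the observed 1.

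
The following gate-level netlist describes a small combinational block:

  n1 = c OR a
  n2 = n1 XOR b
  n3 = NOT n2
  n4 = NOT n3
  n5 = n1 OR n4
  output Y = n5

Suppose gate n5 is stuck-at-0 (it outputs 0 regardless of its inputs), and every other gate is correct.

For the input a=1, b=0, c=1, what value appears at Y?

0

Propagate with n5 forced: n1=1, n2=1, n3=0, n4=1, n5=0 [stuck-at-0].
So Y = 0. (Without the fault it would be 1.)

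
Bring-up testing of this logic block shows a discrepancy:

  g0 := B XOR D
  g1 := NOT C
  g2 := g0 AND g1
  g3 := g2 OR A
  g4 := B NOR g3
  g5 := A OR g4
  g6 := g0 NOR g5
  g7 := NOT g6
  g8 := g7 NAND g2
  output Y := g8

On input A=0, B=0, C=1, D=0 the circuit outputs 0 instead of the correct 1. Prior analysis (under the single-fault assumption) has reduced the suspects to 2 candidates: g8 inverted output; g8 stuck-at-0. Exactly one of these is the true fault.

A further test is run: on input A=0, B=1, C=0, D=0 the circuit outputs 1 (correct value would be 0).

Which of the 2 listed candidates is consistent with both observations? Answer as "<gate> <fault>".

Evaluate each candidate on input A=0, B=1, C=0, D=0:
  g8 inverted output: g0=1, g1=1, g2=1, g3=1, g4=0, g5=0, g6=0, g7=1, g8=1 [inverted output] → 1 — matches
  g8 stuck-at-0: g0=1, g1=1, g2=1, g3=1, g4=0, g5=0, g6=0, g7=1, g8=0 [stuck-at-0] → 0 — eliminated
Only g8 inverted output reproduces the observed 1.

g8 inverted output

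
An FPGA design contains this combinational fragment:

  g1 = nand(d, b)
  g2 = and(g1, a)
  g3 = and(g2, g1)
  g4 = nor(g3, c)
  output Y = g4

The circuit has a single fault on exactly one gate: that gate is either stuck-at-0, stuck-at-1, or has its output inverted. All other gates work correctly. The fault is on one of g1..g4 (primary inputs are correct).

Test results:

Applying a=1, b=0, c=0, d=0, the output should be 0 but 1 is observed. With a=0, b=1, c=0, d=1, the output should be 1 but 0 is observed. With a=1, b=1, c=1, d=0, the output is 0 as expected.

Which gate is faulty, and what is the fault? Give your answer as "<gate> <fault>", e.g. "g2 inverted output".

Fault-free values for test 1 (a=1, b=0, c=0, d=0): g1=1, g2=1, g3=1, g4=0, giving Y=0. Observed 1.
Test 1: faults giving observed 1 are {g1 stuck-at-0, g1 inverted output, g2 stuck-at-0, g2 inverted output, g3 stuck-at-0, g3 inverted output, g4 stuck-at-1, g4 inverted output}.
Test 2 (a=0, b=1, c=0, d=1): fault-free g1=0, g2=0, g3=0, g4=1 → 1; observed 0. Eliminates g1 stuck-at-0, g1 inverted output, g2 stuck-at-0, g2 inverted output, g3 stuck-at-0, g4 stuck-at-1.
Test 3 (a=1, b=1, c=1, d=0): fault-free g1=1, g2=1, g3=1, g4=0 → 0; observed 0. Eliminates g4 inverted output.
Only g3 inverted output is consistent with every test.

g3 inverted output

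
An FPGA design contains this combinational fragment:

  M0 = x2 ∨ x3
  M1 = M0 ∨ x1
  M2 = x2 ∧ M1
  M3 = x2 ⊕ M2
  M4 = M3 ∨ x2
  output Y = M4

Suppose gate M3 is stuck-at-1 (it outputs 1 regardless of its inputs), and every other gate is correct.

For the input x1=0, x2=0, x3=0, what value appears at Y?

Propagate with M3 forced: M0=0, M1=0, M2=0, M3=1 [stuck-at-1], M4=1.
So Y = 1. (Without the fault it would be 0.)

1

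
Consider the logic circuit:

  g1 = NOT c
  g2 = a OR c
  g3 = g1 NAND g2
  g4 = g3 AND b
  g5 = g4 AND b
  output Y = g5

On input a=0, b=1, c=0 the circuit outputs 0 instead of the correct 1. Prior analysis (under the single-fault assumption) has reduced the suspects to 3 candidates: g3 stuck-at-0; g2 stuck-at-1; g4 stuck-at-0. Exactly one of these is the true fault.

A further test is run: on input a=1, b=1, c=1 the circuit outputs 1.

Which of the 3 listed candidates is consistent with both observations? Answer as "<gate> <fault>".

Evaluate each candidate on input a=1, b=1, c=1:
  g3 stuck-at-0: g1=0, g2=1, g3=0 [stuck-at-0], g4=0, g5=0 → 0 — eliminated
  g2 stuck-at-1: g1=0, g2=1 [stuck-at-1], g3=1, g4=1, g5=1 → 1 — matches
  g4 stuck-at-0: g1=0, g2=1, g3=1, g4=0 [stuck-at-0], g5=0 → 0 — eliminated
Only g2 stuck-at-1 reproduces the observed 1.

g2 stuck-at-1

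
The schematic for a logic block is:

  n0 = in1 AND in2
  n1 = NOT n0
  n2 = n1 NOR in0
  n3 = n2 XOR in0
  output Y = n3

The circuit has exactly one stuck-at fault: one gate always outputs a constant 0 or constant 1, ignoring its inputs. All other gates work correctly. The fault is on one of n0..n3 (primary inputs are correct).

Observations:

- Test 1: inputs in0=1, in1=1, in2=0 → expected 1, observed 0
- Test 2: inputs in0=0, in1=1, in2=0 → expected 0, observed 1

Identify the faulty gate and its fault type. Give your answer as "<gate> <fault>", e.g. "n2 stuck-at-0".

n2 stuck-at-1

Fault-free values for test 1 (in0=1, in1=1, in2=0): n0=0, n1=1, n2=0, n3=1, giving Y=1. Observed 0.
Test 1: faults giving observed 0 are {n2 stuck-at-1, n3 stuck-at-0}.
Test 2 (in0=0, in1=1, in2=0): fault-free n0=0, n1=1, n2=0, n3=0 → 0; observed 1. Eliminates n3 stuck-at-0.
Only n2 stuck-at-1 is consistent with every test.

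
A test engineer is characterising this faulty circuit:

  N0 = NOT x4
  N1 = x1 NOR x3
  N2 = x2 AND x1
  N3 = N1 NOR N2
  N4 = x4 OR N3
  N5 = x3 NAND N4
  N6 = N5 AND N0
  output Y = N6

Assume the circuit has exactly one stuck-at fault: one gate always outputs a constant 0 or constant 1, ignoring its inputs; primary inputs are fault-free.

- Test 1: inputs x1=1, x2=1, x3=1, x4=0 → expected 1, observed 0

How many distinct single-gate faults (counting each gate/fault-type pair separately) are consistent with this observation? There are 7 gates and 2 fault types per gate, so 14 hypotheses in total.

6

Fault-free: N0=1, N1=0, N2=1, N3=0, N4=0, N5=1, N6=1 → 1. Observed 0.
  N0 stuck-at-0: output 0 ✓
  N0 stuck-at-1: output 1 ✗
  N1 stuck-at-0: output 1 ✗
  N1 stuck-at-1: output 1 ✗
  N2 stuck-at-0: output 0 ✓
  N2 stuck-at-1: output 1 ✗
  N3 stuck-at-0: output 1 ✗
  N3 stuck-at-1: output 0 ✓
  N4 stuck-at-0: output 1 ✗
  N4 stuck-at-1: output 0 ✓
  N5 stuck-at-0: output 0 ✓
  N5 stuck-at-1: output 1 ✗
  N6 stuck-at-0: output 0 ✓
  N6 stuck-at-1: output 1 ✗
Consistent faults: {N0 stuck-at-0, N2 stuck-at-0, N3 stuck-at-1, N4 stuck-at-1, N5 stuck-at-0, N6 stuck-at-0} — 6 in all.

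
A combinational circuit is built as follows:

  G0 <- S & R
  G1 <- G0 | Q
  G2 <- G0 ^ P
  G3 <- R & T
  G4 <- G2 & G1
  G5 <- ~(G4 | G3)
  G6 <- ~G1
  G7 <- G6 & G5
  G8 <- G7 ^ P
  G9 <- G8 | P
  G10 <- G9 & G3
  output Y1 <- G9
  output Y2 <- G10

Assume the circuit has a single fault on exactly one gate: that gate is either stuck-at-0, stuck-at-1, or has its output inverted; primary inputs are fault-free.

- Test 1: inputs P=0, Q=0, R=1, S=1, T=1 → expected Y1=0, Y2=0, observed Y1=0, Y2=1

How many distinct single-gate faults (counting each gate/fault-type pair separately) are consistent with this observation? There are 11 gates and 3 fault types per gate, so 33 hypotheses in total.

2

Fault-free: G0=1, G1=1, G2=1, G3=1, G4=1, G5=0, G6=0, G7=0, G8=0, G9=0, G10=0 → Y1=0, Y2=0. Observed Y1=0, Y2=1.
  G0: none of the 3 fault types match ✗
  G1: none of the 3 fault types match ✗
  G2: none of the 3 fault types match ✗
  G3: none of the 3 fault types match ✗
  G4: none of the 3 fault types match ✗
  G5: none of the 3 fault types match ✗
  G6: none of the 3 fault types match ✗
  G7: none of the 3 fault types match ✗
  G8: none of the 3 fault types match ✗
  G9: none of the 3 fault types match ✗
  G10: stuck-at-1, inverted output ✓; others ✗
Consistent faults: {G10 stuck-at-1, G10 inverted output} — 2 in all.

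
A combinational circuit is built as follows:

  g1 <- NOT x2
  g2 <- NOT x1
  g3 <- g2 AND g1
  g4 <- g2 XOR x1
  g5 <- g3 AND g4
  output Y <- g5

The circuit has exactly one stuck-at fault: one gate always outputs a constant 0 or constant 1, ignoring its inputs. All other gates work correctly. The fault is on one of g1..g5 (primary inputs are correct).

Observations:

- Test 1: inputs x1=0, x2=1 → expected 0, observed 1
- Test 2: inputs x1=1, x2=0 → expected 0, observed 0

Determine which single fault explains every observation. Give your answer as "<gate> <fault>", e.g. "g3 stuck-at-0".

Fault-free values for test 1 (x1=0, x2=1): g1=0, g2=1, g3=0, g4=1, g5=0, giving Y=0. Observed 1.
Test 1: faults giving observed 1 are {g1 stuck-at-1, g3 stuck-at-1, g5 stuck-at-1}.
Test 2 (x1=1, x2=0): fault-free g1=1, g2=0, g3=0, g4=1, g5=0 → 0; observed 0. Eliminates g3 stuck-at-1, g5 stuck-at-1.
Only g1 stuck-at-1 is consistent with every test.

g1 stuck-at-1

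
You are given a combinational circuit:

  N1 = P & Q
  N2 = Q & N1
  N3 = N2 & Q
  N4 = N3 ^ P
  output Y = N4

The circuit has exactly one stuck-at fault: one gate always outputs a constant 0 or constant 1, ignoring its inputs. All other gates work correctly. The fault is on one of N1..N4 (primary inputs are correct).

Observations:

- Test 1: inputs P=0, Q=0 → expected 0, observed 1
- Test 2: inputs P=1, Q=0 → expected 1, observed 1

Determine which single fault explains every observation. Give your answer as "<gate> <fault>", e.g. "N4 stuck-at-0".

Fault-free values for test 1 (P=0, Q=0): N1=0, N2=0, N3=0, N4=0, giving Y=0. Observed 1.
Test 1: faults giving observed 1 are {N3 stuck-at-1, N4 stuck-at-1}.
Test 2 (P=1, Q=0): fault-free N1=0, N2=0, N3=0, N4=1 → 1; observed 1. Eliminates N3 stuck-at-1.
Only N4 stuck-at-1 is consistent with every test.

N4 stuck-at-1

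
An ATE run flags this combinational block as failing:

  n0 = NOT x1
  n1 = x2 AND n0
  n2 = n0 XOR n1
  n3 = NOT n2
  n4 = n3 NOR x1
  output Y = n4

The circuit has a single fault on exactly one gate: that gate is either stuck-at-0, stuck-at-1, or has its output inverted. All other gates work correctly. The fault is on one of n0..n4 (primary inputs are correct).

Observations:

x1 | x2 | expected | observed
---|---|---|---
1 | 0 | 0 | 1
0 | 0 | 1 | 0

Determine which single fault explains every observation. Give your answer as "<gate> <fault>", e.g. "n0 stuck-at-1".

n4 inverted output

Fault-free values for test 1 (x1=1, x2=0): n0=0, n1=0, n2=0, n3=1, n4=0, giving Y=0. Observed 1.
Test 1: faults giving observed 1 are {n4 stuck-at-1, n4 inverted output}.
Test 2 (x1=0, x2=0): fault-free n0=1, n1=0, n2=1, n3=0, n4=1 → 1; observed 0. Eliminates n4 stuck-at-1.
Only n4 inverted output is consistent with every test.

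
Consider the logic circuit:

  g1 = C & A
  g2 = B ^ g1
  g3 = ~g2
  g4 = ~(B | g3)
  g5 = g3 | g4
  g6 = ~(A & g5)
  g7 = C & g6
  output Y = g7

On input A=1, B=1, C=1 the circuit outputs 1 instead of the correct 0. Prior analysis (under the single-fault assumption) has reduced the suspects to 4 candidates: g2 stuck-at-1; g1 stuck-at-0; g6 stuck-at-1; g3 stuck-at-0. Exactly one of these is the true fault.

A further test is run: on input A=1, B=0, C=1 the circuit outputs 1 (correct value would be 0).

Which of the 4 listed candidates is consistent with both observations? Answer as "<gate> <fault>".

Evaluate each candidate on input A=1, B=0, C=1:
  g2 stuck-at-1: g1=1, g2=1 [stuck-at-1], g3=0, g4=1, g5=1, g6=0, g7=0 → 0 — eliminated
  g1 stuck-at-0: g1=0 [stuck-at-0], g2=0, g3=1, g4=0, g5=1, g6=0, g7=0 → 0 — eliminated
  g6 stuck-at-1: g1=1, g2=1, g3=0, g4=1, g5=1, g6=1 [stuck-at-1], g7=1 → 1 — matches
  g3 stuck-at-0: g1=1, g2=1, g3=0 [stuck-at-0], g4=1, g5=1, g6=0, g7=0 → 0 — eliminated
Only g6 stuck-at-1 reproduces the observed 1.

g6 stuck-at-1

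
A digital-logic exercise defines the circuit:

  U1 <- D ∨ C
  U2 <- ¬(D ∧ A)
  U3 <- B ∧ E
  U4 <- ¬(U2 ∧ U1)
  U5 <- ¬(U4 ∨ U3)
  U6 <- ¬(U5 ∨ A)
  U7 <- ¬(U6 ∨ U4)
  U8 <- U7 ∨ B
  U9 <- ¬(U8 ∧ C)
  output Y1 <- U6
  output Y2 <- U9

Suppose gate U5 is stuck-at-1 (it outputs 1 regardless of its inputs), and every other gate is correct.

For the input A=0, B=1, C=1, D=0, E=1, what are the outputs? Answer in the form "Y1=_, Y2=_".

Propagate with U5 forced: U1=1, U2=1, U3=1, U4=0, U5=1 [stuck-at-1], U6=0, U7=1, U8=1, U9=0.
So the outputs are Y1=0, Y2=0. (Without the fault they would be Y1=1, Y2=0.)

Y1=0, Y2=0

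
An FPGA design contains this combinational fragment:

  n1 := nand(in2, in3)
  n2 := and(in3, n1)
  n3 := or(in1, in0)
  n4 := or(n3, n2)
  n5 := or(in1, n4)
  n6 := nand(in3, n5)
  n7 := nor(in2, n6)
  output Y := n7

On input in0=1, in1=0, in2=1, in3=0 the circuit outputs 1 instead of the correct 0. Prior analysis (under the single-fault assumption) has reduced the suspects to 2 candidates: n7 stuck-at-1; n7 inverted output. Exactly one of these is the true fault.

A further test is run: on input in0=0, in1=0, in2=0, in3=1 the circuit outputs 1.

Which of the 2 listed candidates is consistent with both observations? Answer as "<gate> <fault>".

n7 stuck-at-1

Evaluate each candidate on input in0=0, in1=0, in2=0, in3=1:
  n7 stuck-at-1: n1=1, n2=1, n3=0, n4=1, n5=1, n6=0, n7=1 [stuck-at-1] → 1 — matches
  n7 inverted output: n1=1, n2=1, n3=0, n4=1, n5=1, n6=0, n7=0 [inverted output] → 0 — eliminated
Only n7 stuck-at-1 reproduces the observed 1.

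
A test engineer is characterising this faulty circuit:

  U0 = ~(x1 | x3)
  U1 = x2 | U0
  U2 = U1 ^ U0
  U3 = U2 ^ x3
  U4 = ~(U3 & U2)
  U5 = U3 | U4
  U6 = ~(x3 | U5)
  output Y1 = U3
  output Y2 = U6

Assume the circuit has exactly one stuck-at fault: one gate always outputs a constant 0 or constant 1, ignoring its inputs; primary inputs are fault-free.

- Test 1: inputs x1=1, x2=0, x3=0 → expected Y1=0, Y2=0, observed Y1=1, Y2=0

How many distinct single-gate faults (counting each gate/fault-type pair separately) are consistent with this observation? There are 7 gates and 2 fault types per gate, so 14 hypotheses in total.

Fault-free: U0=0, U1=0, U2=0, U3=0, U4=1, U5=1, U6=0 → Y1=0, Y2=0. Observed Y1=1, Y2=0.
  U0 stuck-at-0: output Y1=0, Y2=0 ✗
  U0 stuck-at-1: output Y1=0, Y2=0 ✗
  U1 stuck-at-0: output Y1=0, Y2=0 ✗
  U1 stuck-at-1: output Y1=1, Y2=0 ✓
  U2 stuck-at-0: output Y1=0, Y2=0 ✗
  U2 stuck-at-1: output Y1=1, Y2=0 ✓
  U3 stuck-at-0: output Y1=0, Y2=0 ✗
  U3 stuck-at-1: output Y1=1, Y2=0 ✓
  U4 stuck-at-0: output Y1=0, Y2=1 ✗
  U4 stuck-at-1: output Y1=0, Y2=0 ✗
  U5 stuck-at-0: output Y1=0, Y2=1 ✗
  U5 stuck-at-1: output Y1=0, Y2=0 ✗
  U6 stuck-at-0: output Y1=0, Y2=0 ✗
  U6 stuck-at-1: output Y1=0, Y2=1 ✗
Consistent faults: {U1 stuck-at-1, U2 stuck-at-1, U3 stuck-at-1} — 3 in all.

3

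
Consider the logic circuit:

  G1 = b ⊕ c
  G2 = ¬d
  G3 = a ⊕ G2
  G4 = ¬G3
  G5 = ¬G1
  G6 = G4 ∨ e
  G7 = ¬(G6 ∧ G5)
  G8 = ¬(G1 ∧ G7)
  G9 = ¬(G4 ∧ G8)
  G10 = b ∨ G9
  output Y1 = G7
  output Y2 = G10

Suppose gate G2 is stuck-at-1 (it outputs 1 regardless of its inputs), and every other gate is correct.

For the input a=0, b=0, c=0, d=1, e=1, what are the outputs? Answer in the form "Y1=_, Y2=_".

Propagate with G2 forced: G1=0, G2=1 [stuck-at-1], G3=1, G4=0, G5=1, G6=1, G7=0, G8=1, G9=1, G10=1.
So the outputs are Y1=0, Y2=1. (Without the fault they would be Y1=0, Y2=0.)

Y1=0, Y2=1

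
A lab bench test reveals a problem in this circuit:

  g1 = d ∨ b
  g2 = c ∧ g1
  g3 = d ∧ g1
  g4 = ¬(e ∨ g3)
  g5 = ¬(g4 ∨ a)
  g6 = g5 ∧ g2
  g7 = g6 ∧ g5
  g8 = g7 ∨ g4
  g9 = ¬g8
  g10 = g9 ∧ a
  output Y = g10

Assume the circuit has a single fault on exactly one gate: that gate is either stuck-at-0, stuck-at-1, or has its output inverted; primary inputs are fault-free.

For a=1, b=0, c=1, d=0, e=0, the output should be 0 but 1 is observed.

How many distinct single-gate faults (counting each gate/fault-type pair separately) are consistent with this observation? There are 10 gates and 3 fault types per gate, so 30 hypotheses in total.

10

Fault-free: g1=0, g2=0, g3=0, g4=1, g5=0, g6=0, g7=0, g8=1, g9=0, g10=0 → 0. Observed 1.
  g1: none of the 3 fault types match ✗
  g2: none of the 3 fault types match ✗
  g3: stuck-at-1, inverted output ✓; others ✗
  g4: stuck-at-0, inverted output ✓; others ✗
  g5: none of the 3 fault types match ✗
  g6: none of the 3 fault types match ✗
  g7: none of the 3 fault types match ✗
  g8: stuck-at-0, inverted output ✓; others ✗
  g9: stuck-at-1, inverted output ✓; others ✗
  g10: stuck-at-1, inverted output ✓; others ✗
Consistent faults: {g3 stuck-at-1, g3 inverted output, g4 stuck-at-0, g4 inverted output, g8 stuck-at-0, g8 inverted output, g9 stuck-at-1, g9 inverted output, g10 stuck-at-1, g10 inverted output} — 10 in all.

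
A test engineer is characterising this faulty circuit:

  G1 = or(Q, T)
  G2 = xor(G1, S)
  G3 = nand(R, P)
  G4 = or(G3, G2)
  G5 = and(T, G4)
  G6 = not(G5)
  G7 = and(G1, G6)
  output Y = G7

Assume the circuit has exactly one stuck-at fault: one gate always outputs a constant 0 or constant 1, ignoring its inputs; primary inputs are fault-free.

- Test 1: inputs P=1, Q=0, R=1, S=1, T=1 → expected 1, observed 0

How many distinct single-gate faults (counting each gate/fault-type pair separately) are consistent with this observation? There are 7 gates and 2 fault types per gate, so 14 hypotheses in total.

7

Fault-free: G1=1, G2=0, G3=0, G4=0, G5=0, G6=1, G7=1 → 1. Observed 0.
  G1 stuck-at-0: output 0 ✓
  G1 stuck-at-1: output 1 ✗
  G2 stuck-at-0: output 1 ✗
  G2 stuck-at-1: output 0 ✓
  G3 stuck-at-0: output 1 ✗
  G3 stuck-at-1: output 0 ✓
  G4 stuck-at-0: output 1 ✗
  G4 stuck-at-1: output 0 ✓
  G5 stuck-at-0: output 1 ✗
  G5 stuck-at-1: output 0 ✓
  G6 stuck-at-0: output 0 ✓
  G6 stuck-at-1: output 1 ✗
  G7 stuck-at-0: output 0 ✓
  G7 stuck-at-1: output 1 ✗
Consistent faults: {G1 stuck-at-0, G2 stuck-at-1, G3 stuck-at-1, G4 stuck-at-1, G5 stuck-at-1, G6 stuck-at-0, G7 stuck-at-0} — 7 in all.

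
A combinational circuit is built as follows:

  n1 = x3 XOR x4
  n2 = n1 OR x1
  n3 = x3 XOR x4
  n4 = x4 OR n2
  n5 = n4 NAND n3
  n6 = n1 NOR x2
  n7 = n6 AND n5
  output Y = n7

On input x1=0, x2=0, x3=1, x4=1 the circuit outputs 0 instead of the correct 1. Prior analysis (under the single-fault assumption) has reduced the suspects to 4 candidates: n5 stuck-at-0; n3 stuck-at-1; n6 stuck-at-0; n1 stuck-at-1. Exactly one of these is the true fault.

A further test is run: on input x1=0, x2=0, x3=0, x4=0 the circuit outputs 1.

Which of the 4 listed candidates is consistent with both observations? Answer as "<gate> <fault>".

n3 stuck-at-1

Evaluate each candidate on input x1=0, x2=0, x3=0, x4=0:
  n5 stuck-at-0: n1=0, n2=0, n3=0, n4=0, n5=0 [stuck-at-0], n6=1, n7=0 → 0 — eliminated
  n3 stuck-at-1: n1=0, n2=0, n3=1 [stuck-at-1], n4=0, n5=1, n6=1, n7=1 → 1 — matches
  n6 stuck-at-0: n1=0, n2=0, n3=0, n4=0, n5=1, n6=0 [stuck-at-0], n7=0 → 0 — eliminated
  n1 stuck-at-1: n1=1 [stuck-at-1], n2=1, n3=0, n4=1, n5=1, n6=0, n7=0 → 0 — eliminated
Only n3 stuck-at-1 reproduces the observed 1.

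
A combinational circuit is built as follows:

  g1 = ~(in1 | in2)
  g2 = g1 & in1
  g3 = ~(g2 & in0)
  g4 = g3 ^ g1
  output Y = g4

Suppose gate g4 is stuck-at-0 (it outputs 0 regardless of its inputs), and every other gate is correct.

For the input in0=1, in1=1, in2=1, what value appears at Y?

0

Propagate with g4 forced: g1=0, g2=0, g3=1, g4=0 [stuck-at-0].
So Y = 0. (Without the fault it would be 1.)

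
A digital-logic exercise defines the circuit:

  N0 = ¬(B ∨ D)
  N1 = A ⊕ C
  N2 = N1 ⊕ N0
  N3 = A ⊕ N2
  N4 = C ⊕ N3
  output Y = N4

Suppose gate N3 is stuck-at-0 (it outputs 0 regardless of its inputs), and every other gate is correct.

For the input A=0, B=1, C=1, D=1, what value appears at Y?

Propagate with N3 forced: N0=0, N1=1, N2=1, N3=0 [stuck-at-0], N4=1.
So Y = 1. (Without the fault it would be 0.)

1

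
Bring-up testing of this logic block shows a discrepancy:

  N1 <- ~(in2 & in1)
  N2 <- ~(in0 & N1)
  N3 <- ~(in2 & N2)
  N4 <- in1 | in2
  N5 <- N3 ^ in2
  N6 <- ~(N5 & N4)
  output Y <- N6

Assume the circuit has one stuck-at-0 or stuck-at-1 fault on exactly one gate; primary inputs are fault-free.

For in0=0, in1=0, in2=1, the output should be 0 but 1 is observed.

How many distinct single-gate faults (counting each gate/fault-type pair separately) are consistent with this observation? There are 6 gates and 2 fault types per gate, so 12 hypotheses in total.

Fault-free: N1=1, N2=1, N3=0, N4=1, N5=1, N6=0 → 0. Observed 1.
  N1 stuck-at-0: output 0 ✗
  N1 stuck-at-1: output 0 ✗
  N2 stuck-at-0: output 1 ✓
  N2 stuck-at-1: output 0 ✗
  N3 stuck-at-0: output 0 ✗
  N3 stuck-at-1: output 1 ✓
  N4 stuck-at-0: output 1 ✓
  N4 stuck-at-1: output 0 ✗
  N5 stuck-at-0: output 1 ✓
  N5 stuck-at-1: output 0 ✗
  N6 stuck-at-0: output 0 ✗
  N6 stuck-at-1: output 1 ✓
Consistent faults: {N2 stuck-at-0, N3 stuck-at-1, N4 stuck-at-0, N5 stuck-at-0, N6 stuck-at-1} — 5 in all.

5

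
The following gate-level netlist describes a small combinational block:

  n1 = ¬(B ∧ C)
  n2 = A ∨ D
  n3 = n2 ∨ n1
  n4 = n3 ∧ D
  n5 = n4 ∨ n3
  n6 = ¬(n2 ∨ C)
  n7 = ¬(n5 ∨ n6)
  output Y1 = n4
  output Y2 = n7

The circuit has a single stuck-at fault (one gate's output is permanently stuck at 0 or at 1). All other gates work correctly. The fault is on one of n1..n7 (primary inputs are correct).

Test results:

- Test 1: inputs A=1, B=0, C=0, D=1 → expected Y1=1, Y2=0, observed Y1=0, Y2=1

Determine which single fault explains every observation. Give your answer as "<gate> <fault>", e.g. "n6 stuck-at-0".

Fault-free values for test 1 (A=1, B=0, C=0, D=1): n1=1, n2=1, n3=1, n4=1, n5=1, n6=0, n7=0, giving Y1=1, Y2=0. Observed Y1=0, Y2=1.
Test 1: faults giving observed Y1=0, Y2=1 are {n3 stuck-at-0}.
Only n3 stuck-at-0 is consistent with every test.

n3 stuck-at-0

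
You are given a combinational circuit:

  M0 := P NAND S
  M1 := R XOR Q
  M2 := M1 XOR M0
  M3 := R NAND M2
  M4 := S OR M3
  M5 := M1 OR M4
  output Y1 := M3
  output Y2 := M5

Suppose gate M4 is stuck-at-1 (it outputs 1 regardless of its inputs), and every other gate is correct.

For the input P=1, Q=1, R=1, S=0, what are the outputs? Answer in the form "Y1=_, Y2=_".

Y1=0, Y2=1

Propagate with M4 forced: M0=1, M1=0, M2=1, M3=0, M4=1 [stuck-at-1], M5=1.
So the outputs are Y1=0, Y2=1. (Without the fault they would be Y1=0, Y2=0.)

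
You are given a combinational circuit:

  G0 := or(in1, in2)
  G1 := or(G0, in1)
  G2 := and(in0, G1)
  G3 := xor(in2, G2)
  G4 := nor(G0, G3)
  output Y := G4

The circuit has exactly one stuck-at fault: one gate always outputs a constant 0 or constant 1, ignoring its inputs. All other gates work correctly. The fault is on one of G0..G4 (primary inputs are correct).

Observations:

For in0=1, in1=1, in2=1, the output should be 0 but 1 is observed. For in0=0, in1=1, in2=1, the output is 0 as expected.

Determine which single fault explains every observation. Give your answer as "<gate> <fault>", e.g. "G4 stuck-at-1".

G0 stuck-at-0

Fault-free values for test 1 (in0=1, in1=1, in2=1): G0=1, G1=1, G2=1, G3=0, G4=0, giving Y=0. Observed 1.
Test 1: faults giving observed 1 are {G0 stuck-at-0, G4 stuck-at-1}.
Test 2 (in0=0, in1=1, in2=1): fault-free G0=1, G1=1, G2=0, G3=1, G4=0 → 0; observed 0. Eliminates G4 stuck-at-1.
Only G0 stuck-at-0 is consistent with every test.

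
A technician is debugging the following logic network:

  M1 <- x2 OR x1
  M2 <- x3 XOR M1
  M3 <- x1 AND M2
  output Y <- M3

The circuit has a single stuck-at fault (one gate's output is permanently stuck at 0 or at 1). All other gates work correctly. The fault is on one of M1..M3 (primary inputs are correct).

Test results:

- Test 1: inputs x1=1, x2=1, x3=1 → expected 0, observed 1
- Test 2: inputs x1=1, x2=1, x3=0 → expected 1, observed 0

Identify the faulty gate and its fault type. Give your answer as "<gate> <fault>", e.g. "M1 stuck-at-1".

Fault-free values for test 1 (x1=1, x2=1, x3=1): M1=1, M2=0, M3=0, giving Y=0. Observed 1.
Test 1: faults giving observed 1 are {M1 stuck-at-0, M2 stuck-at-1, M3 stuck-at-1}.
Test 2 (x1=1, x2=1, x3=0): fault-free M1=1, M2=1, M3=1 → 1; observed 0. Eliminates M2 stuck-at-1, M3 stuck-at-1.
Only M1 stuck-at-0 is consistent with every test.

M1 stuck-at-0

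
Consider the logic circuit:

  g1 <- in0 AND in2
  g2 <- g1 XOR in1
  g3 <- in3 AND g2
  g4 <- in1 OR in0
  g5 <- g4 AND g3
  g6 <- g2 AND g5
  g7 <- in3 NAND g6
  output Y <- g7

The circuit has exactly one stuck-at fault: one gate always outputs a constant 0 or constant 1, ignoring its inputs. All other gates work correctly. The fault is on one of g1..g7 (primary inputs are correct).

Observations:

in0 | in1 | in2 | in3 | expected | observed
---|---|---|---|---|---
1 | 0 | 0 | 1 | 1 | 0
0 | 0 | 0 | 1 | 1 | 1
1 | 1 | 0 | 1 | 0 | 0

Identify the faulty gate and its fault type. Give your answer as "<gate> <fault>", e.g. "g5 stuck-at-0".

Fault-free values for test 1 (in0=1, in1=0, in2=0, in3=1): g1=0, g2=0, g3=0, g4=1, g5=0, g6=0, g7=1, giving Y=1. Observed 0.
Test 1: faults giving observed 0 are {g1 stuck-at-1, g2 stuck-at-1, g6 stuck-at-1, g7 stuck-at-0}.
Test 2 (in0=0, in1=0, in2=0, in3=1): fault-free g1=0, g2=0, g3=0, g4=0, g5=0, g6=0, g7=1 → 1; observed 1. Eliminates g6 stuck-at-1, g7 stuck-at-0.
Test 3 (in0=1, in1=1, in2=0, in3=1): fault-free g1=0, g2=1, g3=1, g4=1, g5=1, g6=1, g7=0 → 0; observed 0. Eliminates g1 stuck-at-1.
Only g2 stuck-at-1 is consistent with every test.

g2 stuck-at-1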